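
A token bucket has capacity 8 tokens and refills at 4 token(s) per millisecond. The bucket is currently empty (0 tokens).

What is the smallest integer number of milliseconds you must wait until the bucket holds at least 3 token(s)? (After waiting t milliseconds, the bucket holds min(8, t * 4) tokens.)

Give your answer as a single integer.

Answer: 1

Derivation:
Need t * 4 >= 3, so t >= 3/4.
Smallest integer t = ceil(3/4) = 1.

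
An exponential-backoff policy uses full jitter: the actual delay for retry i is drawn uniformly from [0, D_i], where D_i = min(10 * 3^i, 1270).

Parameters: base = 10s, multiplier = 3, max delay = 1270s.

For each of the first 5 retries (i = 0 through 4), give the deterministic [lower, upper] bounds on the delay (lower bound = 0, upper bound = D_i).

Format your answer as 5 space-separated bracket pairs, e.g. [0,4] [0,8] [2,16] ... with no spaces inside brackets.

Computing bounds per retry:
  i=0: D_i=min(10*3^0,1270)=10, bounds=[0,10]
  i=1: D_i=min(10*3^1,1270)=30, bounds=[0,30]
  i=2: D_i=min(10*3^2,1270)=90, bounds=[0,90]
  i=3: D_i=min(10*3^3,1270)=270, bounds=[0,270]
  i=4: D_i=min(10*3^4,1270)=810, bounds=[0,810]

Answer: [0,10] [0,30] [0,90] [0,270] [0,810]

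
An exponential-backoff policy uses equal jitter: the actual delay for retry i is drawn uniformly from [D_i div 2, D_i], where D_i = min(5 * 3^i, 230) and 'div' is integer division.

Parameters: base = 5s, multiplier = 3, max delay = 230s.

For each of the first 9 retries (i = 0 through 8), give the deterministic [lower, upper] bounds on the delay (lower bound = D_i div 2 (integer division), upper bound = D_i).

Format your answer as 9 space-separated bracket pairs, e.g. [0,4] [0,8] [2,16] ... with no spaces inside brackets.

Answer: [2,5] [7,15] [22,45] [67,135] [115,230] [115,230] [115,230] [115,230] [115,230]

Derivation:
Computing bounds per retry:
  i=0: D_i=min(5*3^0,230)=5, bounds=[2,5]
  i=1: D_i=min(5*3^1,230)=15, bounds=[7,15]
  i=2: D_i=min(5*3^2,230)=45, bounds=[22,45]
  i=3: D_i=min(5*3^3,230)=135, bounds=[67,135]
  i=4: D_i=min(5*3^4,230)=230, bounds=[115,230]
  i=5: D_i=min(5*3^5,230)=230, bounds=[115,230]
  i=6: D_i=min(5*3^6,230)=230, bounds=[115,230]
  i=7: D_i=min(5*3^7,230)=230, bounds=[115,230]
  i=8: D_i=min(5*3^8,230)=230, bounds=[115,230]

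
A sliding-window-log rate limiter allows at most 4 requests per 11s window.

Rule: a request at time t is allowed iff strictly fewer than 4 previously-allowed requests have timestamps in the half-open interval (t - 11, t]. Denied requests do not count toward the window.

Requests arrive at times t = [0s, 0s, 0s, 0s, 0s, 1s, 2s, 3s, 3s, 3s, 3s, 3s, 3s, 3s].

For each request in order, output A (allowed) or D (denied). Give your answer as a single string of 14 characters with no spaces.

Answer: AAAADDDDDDDDDD

Derivation:
Tracking allowed requests in the window:
  req#1 t=0s: ALLOW
  req#2 t=0s: ALLOW
  req#3 t=0s: ALLOW
  req#4 t=0s: ALLOW
  req#5 t=0s: DENY
  req#6 t=1s: DENY
  req#7 t=2s: DENY
  req#8 t=3s: DENY
  req#9 t=3s: DENY
  req#10 t=3s: DENY
  req#11 t=3s: DENY
  req#12 t=3s: DENY
  req#13 t=3s: DENY
  req#14 t=3s: DENY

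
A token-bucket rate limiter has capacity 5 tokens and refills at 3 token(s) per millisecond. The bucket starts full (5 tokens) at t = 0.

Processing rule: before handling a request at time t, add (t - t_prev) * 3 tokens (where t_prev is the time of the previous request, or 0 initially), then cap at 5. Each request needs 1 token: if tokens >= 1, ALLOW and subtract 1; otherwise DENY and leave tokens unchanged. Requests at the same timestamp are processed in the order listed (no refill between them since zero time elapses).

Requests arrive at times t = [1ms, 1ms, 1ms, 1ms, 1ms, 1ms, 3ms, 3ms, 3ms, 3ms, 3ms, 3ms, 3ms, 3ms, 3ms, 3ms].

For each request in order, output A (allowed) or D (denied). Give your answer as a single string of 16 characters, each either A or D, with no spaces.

Simulating step by step:
  req#1 t=1ms: ALLOW
  req#2 t=1ms: ALLOW
  req#3 t=1ms: ALLOW
  req#4 t=1ms: ALLOW
  req#5 t=1ms: ALLOW
  req#6 t=1ms: DENY
  req#7 t=3ms: ALLOW
  req#8 t=3ms: ALLOW
  req#9 t=3ms: ALLOW
  req#10 t=3ms: ALLOW
  req#11 t=3ms: ALLOW
  req#12 t=3ms: DENY
  req#13 t=3ms: DENY
  req#14 t=3ms: DENY
  req#15 t=3ms: DENY
  req#16 t=3ms: DENY

Answer: AAAAADAAAAADDDDD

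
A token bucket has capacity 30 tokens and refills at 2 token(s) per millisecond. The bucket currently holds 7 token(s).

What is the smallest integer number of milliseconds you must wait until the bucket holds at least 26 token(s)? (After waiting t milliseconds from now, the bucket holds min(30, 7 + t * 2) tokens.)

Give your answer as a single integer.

Answer: 10

Derivation:
Need 7 + t * 2 >= 26, so t >= 19/2.
Smallest integer t = ceil(19/2) = 10.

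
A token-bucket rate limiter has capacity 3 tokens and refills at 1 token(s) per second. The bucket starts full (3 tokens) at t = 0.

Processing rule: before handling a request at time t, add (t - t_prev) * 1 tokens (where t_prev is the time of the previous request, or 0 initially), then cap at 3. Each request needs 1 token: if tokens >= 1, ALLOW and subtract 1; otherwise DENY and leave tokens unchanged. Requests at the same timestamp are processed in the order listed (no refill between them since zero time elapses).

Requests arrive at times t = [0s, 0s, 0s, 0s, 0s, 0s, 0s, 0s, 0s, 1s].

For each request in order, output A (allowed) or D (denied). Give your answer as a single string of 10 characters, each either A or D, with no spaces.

Simulating step by step:
  req#1 t=0s: ALLOW
  req#2 t=0s: ALLOW
  req#3 t=0s: ALLOW
  req#4 t=0s: DENY
  req#5 t=0s: DENY
  req#6 t=0s: DENY
  req#7 t=0s: DENY
  req#8 t=0s: DENY
  req#9 t=0s: DENY
  req#10 t=1s: ALLOW

Answer: AAADDDDDDA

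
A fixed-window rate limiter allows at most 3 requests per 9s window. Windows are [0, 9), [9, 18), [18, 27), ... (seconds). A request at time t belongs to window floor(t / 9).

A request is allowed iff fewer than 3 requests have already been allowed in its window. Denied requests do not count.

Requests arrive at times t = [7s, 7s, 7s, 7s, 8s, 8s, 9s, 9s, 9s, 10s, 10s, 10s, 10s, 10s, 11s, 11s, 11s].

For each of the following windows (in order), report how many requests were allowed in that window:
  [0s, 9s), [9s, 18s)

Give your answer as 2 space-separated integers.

Answer: 3 3

Derivation:
Processing requests:
  req#1 t=7s (window 0): ALLOW
  req#2 t=7s (window 0): ALLOW
  req#3 t=7s (window 0): ALLOW
  req#4 t=7s (window 0): DENY
  req#5 t=8s (window 0): DENY
  req#6 t=8s (window 0): DENY
  req#7 t=9s (window 1): ALLOW
  req#8 t=9s (window 1): ALLOW
  req#9 t=9s (window 1): ALLOW
  req#10 t=10s (window 1): DENY
  req#11 t=10s (window 1): DENY
  req#12 t=10s (window 1): DENY
  req#13 t=10s (window 1): DENY
  req#14 t=10s (window 1): DENY
  req#15 t=11s (window 1): DENY
  req#16 t=11s (window 1): DENY
  req#17 t=11s (window 1): DENY

Allowed counts by window: 3 3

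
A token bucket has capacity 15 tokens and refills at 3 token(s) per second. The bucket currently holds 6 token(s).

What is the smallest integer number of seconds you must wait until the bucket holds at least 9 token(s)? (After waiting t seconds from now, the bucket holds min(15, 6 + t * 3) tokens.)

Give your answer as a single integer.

Need 6 + t * 3 >= 9, so t >= 3/3.
Smallest integer t = ceil(3/3) = 1.

Answer: 1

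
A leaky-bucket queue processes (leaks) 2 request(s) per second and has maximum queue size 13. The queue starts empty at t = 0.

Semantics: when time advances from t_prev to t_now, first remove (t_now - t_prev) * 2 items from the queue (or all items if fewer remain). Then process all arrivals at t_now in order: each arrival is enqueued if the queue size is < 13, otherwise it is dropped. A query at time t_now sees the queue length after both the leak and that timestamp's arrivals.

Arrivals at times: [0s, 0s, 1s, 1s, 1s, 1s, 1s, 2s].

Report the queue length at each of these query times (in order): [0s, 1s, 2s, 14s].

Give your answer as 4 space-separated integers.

Answer: 2 5 4 0

Derivation:
Queue lengths at query times:
  query t=0s: backlog = 2
  query t=1s: backlog = 5
  query t=2s: backlog = 4
  query t=14s: backlog = 0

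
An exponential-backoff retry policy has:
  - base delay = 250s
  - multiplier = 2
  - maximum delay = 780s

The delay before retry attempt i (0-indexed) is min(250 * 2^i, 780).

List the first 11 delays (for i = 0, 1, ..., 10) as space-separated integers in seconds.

Computing each delay:
  i=0: min(250*2^0, 780) = 250
  i=1: min(250*2^1, 780) = 500
  i=2: min(250*2^2, 780) = 780
  i=3: min(250*2^3, 780) = 780
  i=4: min(250*2^4, 780) = 780
  i=5: min(250*2^5, 780) = 780
  i=6: min(250*2^6, 780) = 780
  i=7: min(250*2^7, 780) = 780
  i=8: min(250*2^8, 780) = 780
  i=9: min(250*2^9, 780) = 780
  i=10: min(250*2^10, 780) = 780

Answer: 250 500 780 780 780 780 780 780 780 780 780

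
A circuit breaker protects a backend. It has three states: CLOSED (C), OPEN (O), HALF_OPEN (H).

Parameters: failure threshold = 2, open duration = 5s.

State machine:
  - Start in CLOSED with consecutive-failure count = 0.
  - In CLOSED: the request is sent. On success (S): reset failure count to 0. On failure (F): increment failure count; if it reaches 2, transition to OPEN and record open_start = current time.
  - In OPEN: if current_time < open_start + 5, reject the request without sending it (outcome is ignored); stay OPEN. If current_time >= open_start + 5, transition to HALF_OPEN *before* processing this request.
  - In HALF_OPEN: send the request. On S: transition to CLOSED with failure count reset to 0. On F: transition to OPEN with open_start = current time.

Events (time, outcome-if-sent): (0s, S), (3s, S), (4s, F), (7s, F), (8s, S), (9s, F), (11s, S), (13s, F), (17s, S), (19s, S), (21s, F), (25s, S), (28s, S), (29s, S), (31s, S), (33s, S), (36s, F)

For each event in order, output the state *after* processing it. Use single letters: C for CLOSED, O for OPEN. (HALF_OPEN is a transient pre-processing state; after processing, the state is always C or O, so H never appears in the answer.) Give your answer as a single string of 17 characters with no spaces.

Answer: CCCOOOOOOCCCCCCCC

Derivation:
State after each event:
  event#1 t=0s outcome=S: state=CLOSED
  event#2 t=3s outcome=S: state=CLOSED
  event#3 t=4s outcome=F: state=CLOSED
  event#4 t=7s outcome=F: state=OPEN
  event#5 t=8s outcome=S: state=OPEN
  event#6 t=9s outcome=F: state=OPEN
  event#7 t=11s outcome=S: state=OPEN
  event#8 t=13s outcome=F: state=OPEN
  event#9 t=17s outcome=S: state=OPEN
  event#10 t=19s outcome=S: state=CLOSED
  event#11 t=21s outcome=F: state=CLOSED
  event#12 t=25s outcome=S: state=CLOSED
  event#13 t=28s outcome=S: state=CLOSED
  event#14 t=29s outcome=S: state=CLOSED
  event#15 t=31s outcome=S: state=CLOSED
  event#16 t=33s outcome=S: state=CLOSED
  event#17 t=36s outcome=F: state=CLOSED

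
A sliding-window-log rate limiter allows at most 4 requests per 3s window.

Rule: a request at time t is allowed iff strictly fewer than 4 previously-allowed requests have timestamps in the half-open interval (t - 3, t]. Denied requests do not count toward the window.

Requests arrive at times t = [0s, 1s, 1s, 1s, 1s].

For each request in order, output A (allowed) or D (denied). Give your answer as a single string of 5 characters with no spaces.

Answer: AAAAD

Derivation:
Tracking allowed requests in the window:
  req#1 t=0s: ALLOW
  req#2 t=1s: ALLOW
  req#3 t=1s: ALLOW
  req#4 t=1s: ALLOW
  req#5 t=1s: DENY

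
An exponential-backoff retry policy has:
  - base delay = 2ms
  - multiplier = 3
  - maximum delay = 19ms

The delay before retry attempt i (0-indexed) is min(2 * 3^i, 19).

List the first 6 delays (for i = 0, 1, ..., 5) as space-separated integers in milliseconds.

Computing each delay:
  i=0: min(2*3^0, 19) = 2
  i=1: min(2*3^1, 19) = 6
  i=2: min(2*3^2, 19) = 18
  i=3: min(2*3^3, 19) = 19
  i=4: min(2*3^4, 19) = 19
  i=5: min(2*3^5, 19) = 19

Answer: 2 6 18 19 19 19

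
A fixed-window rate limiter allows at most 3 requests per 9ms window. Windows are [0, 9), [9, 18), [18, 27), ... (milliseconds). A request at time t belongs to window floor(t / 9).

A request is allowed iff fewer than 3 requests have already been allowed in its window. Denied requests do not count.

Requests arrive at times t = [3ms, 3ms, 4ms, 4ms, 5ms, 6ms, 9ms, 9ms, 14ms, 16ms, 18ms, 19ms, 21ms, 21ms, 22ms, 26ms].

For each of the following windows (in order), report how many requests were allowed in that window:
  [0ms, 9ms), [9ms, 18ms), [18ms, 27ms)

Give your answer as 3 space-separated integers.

Processing requests:
  req#1 t=3ms (window 0): ALLOW
  req#2 t=3ms (window 0): ALLOW
  req#3 t=4ms (window 0): ALLOW
  req#4 t=4ms (window 0): DENY
  req#5 t=5ms (window 0): DENY
  req#6 t=6ms (window 0): DENY
  req#7 t=9ms (window 1): ALLOW
  req#8 t=9ms (window 1): ALLOW
  req#9 t=14ms (window 1): ALLOW
  req#10 t=16ms (window 1): DENY
  req#11 t=18ms (window 2): ALLOW
  req#12 t=19ms (window 2): ALLOW
  req#13 t=21ms (window 2): ALLOW
  req#14 t=21ms (window 2): DENY
  req#15 t=22ms (window 2): DENY
  req#16 t=26ms (window 2): DENY

Allowed counts by window: 3 3 3

Answer: 3 3 3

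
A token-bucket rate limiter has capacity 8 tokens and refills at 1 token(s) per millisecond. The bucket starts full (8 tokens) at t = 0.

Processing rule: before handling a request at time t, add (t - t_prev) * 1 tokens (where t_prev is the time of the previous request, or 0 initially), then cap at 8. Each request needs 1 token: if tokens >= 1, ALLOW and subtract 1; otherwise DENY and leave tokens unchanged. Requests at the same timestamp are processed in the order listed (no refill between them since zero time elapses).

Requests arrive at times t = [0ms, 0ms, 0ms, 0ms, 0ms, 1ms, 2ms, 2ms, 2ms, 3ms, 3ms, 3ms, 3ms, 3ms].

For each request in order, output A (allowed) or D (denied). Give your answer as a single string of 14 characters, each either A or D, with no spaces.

Simulating step by step:
  req#1 t=0ms: ALLOW
  req#2 t=0ms: ALLOW
  req#3 t=0ms: ALLOW
  req#4 t=0ms: ALLOW
  req#5 t=0ms: ALLOW
  req#6 t=1ms: ALLOW
  req#7 t=2ms: ALLOW
  req#8 t=2ms: ALLOW
  req#9 t=2ms: ALLOW
  req#10 t=3ms: ALLOW
  req#11 t=3ms: ALLOW
  req#12 t=3ms: DENY
  req#13 t=3ms: DENY
  req#14 t=3ms: DENY

Answer: AAAAAAAAAAADDD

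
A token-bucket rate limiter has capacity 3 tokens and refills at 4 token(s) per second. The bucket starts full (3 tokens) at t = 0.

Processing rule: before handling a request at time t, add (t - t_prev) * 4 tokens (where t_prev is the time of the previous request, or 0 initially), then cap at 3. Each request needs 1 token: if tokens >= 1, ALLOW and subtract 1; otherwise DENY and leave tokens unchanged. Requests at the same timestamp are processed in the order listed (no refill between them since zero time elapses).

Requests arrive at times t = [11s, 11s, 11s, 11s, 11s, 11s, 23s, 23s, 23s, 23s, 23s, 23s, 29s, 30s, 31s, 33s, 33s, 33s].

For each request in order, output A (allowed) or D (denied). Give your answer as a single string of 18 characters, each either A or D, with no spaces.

Answer: AAADDDAAADDDAAAAAA

Derivation:
Simulating step by step:
  req#1 t=11s: ALLOW
  req#2 t=11s: ALLOW
  req#3 t=11s: ALLOW
  req#4 t=11s: DENY
  req#5 t=11s: DENY
  req#6 t=11s: DENY
  req#7 t=23s: ALLOW
  req#8 t=23s: ALLOW
  req#9 t=23s: ALLOW
  req#10 t=23s: DENY
  req#11 t=23s: DENY
  req#12 t=23s: DENY
  req#13 t=29s: ALLOW
  req#14 t=30s: ALLOW
  req#15 t=31s: ALLOW
  req#16 t=33s: ALLOW
  req#17 t=33s: ALLOW
  req#18 t=33s: ALLOW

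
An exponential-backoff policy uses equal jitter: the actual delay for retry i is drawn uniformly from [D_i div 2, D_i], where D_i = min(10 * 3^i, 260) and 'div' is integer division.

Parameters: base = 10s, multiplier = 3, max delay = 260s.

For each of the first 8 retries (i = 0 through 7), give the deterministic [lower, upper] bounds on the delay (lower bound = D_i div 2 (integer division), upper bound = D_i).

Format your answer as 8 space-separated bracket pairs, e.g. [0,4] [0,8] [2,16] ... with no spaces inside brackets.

Computing bounds per retry:
  i=0: D_i=min(10*3^0,260)=10, bounds=[5,10]
  i=1: D_i=min(10*3^1,260)=30, bounds=[15,30]
  i=2: D_i=min(10*3^2,260)=90, bounds=[45,90]
  i=3: D_i=min(10*3^3,260)=260, bounds=[130,260]
  i=4: D_i=min(10*3^4,260)=260, bounds=[130,260]
  i=5: D_i=min(10*3^5,260)=260, bounds=[130,260]
  i=6: D_i=min(10*3^6,260)=260, bounds=[130,260]
  i=7: D_i=min(10*3^7,260)=260, bounds=[130,260]

Answer: [5,10] [15,30] [45,90] [130,260] [130,260] [130,260] [130,260] [130,260]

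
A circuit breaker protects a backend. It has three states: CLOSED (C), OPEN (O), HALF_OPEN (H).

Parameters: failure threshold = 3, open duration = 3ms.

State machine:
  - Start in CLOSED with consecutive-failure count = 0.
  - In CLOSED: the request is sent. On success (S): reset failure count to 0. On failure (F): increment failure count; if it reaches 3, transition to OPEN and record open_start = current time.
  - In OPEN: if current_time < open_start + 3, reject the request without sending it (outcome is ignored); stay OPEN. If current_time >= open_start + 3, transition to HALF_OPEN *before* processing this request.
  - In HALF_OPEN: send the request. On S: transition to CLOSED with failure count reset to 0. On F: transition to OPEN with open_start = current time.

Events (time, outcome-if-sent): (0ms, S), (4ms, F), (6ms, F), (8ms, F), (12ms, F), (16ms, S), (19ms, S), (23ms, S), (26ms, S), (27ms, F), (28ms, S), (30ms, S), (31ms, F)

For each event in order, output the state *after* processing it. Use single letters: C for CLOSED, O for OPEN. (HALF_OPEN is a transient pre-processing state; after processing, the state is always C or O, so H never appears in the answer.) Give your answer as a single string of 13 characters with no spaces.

Answer: CCCOOCCCCCCCC

Derivation:
State after each event:
  event#1 t=0ms outcome=S: state=CLOSED
  event#2 t=4ms outcome=F: state=CLOSED
  event#3 t=6ms outcome=F: state=CLOSED
  event#4 t=8ms outcome=F: state=OPEN
  event#5 t=12ms outcome=F: state=OPEN
  event#6 t=16ms outcome=S: state=CLOSED
  event#7 t=19ms outcome=S: state=CLOSED
  event#8 t=23ms outcome=S: state=CLOSED
  event#9 t=26ms outcome=S: state=CLOSED
  event#10 t=27ms outcome=F: state=CLOSED
  event#11 t=28ms outcome=S: state=CLOSED
  event#12 t=30ms outcome=S: state=CLOSED
  event#13 t=31ms outcome=F: state=CLOSED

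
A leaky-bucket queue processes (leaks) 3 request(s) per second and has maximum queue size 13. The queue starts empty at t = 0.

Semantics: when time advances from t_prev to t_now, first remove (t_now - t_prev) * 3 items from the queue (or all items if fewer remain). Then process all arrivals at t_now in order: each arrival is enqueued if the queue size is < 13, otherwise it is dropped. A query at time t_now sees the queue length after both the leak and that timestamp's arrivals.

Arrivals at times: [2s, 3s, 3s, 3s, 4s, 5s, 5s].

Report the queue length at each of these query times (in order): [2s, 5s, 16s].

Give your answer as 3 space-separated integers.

Queue lengths at query times:
  query t=2s: backlog = 1
  query t=5s: backlog = 2
  query t=16s: backlog = 0

Answer: 1 2 0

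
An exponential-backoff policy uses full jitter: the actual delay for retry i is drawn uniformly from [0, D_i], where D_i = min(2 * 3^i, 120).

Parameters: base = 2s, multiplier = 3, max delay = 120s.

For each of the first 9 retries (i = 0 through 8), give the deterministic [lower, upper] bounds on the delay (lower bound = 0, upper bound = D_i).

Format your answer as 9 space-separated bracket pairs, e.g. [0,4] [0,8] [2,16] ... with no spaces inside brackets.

Computing bounds per retry:
  i=0: D_i=min(2*3^0,120)=2, bounds=[0,2]
  i=1: D_i=min(2*3^1,120)=6, bounds=[0,6]
  i=2: D_i=min(2*3^2,120)=18, bounds=[0,18]
  i=3: D_i=min(2*3^3,120)=54, bounds=[0,54]
  i=4: D_i=min(2*3^4,120)=120, bounds=[0,120]
  i=5: D_i=min(2*3^5,120)=120, bounds=[0,120]
  i=6: D_i=min(2*3^6,120)=120, bounds=[0,120]
  i=7: D_i=min(2*3^7,120)=120, bounds=[0,120]
  i=8: D_i=min(2*3^8,120)=120, bounds=[0,120]

Answer: [0,2] [0,6] [0,18] [0,54] [0,120] [0,120] [0,120] [0,120] [0,120]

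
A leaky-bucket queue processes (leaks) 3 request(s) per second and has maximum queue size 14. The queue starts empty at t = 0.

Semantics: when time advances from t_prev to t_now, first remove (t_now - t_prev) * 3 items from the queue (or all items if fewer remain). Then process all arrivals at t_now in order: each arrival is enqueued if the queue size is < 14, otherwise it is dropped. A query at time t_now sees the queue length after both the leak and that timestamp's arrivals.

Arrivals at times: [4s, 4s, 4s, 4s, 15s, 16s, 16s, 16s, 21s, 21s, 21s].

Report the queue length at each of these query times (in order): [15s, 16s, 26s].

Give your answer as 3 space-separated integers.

Queue lengths at query times:
  query t=15s: backlog = 1
  query t=16s: backlog = 3
  query t=26s: backlog = 0

Answer: 1 3 0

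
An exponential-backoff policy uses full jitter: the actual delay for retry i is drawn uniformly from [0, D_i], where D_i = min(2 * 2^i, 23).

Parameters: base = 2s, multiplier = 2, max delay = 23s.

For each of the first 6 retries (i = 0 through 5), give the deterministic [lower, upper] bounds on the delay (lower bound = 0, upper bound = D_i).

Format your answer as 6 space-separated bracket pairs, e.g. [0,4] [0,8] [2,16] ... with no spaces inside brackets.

Computing bounds per retry:
  i=0: D_i=min(2*2^0,23)=2, bounds=[0,2]
  i=1: D_i=min(2*2^1,23)=4, bounds=[0,4]
  i=2: D_i=min(2*2^2,23)=8, bounds=[0,8]
  i=3: D_i=min(2*2^3,23)=16, bounds=[0,16]
  i=4: D_i=min(2*2^4,23)=23, bounds=[0,23]
  i=5: D_i=min(2*2^5,23)=23, bounds=[0,23]

Answer: [0,2] [0,4] [0,8] [0,16] [0,23] [0,23]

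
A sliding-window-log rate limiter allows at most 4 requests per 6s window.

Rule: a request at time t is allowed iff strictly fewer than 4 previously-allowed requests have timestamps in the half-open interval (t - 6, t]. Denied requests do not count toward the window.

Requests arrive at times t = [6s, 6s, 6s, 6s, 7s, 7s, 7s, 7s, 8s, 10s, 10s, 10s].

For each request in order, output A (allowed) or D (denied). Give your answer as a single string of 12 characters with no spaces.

Answer: AAAADDDDDDDD

Derivation:
Tracking allowed requests in the window:
  req#1 t=6s: ALLOW
  req#2 t=6s: ALLOW
  req#3 t=6s: ALLOW
  req#4 t=6s: ALLOW
  req#5 t=7s: DENY
  req#6 t=7s: DENY
  req#7 t=7s: DENY
  req#8 t=7s: DENY
  req#9 t=8s: DENY
  req#10 t=10s: DENY
  req#11 t=10s: DENY
  req#12 t=10s: DENY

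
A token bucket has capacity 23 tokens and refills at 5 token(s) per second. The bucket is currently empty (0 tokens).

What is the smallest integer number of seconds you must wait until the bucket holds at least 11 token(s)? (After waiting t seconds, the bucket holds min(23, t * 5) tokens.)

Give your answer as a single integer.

Answer: 3

Derivation:
Need t * 5 >= 11, so t >= 11/5.
Smallest integer t = ceil(11/5) = 3.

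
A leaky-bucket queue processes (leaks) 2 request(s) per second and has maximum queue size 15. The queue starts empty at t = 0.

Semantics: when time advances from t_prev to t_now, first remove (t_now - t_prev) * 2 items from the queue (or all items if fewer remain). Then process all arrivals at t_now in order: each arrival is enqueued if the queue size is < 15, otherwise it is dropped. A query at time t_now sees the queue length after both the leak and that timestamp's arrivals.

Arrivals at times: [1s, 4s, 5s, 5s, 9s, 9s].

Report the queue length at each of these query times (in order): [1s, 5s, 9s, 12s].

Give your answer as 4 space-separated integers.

Answer: 1 2 2 0

Derivation:
Queue lengths at query times:
  query t=1s: backlog = 1
  query t=5s: backlog = 2
  query t=9s: backlog = 2
  query t=12s: backlog = 0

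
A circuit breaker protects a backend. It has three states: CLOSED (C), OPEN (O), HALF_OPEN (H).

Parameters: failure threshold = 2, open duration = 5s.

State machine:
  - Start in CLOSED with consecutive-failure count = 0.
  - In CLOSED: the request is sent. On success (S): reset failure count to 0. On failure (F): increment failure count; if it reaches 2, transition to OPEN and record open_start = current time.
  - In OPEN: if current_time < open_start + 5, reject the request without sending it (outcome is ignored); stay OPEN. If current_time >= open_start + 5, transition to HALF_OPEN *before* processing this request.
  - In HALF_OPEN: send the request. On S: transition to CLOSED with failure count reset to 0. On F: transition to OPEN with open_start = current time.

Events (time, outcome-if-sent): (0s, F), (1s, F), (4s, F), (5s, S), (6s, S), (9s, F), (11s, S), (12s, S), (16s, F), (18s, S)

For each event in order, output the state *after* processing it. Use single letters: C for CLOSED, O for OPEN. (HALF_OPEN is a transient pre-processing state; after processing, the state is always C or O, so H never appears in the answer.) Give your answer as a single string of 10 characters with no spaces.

Answer: COOOCCCCCC

Derivation:
State after each event:
  event#1 t=0s outcome=F: state=CLOSED
  event#2 t=1s outcome=F: state=OPEN
  event#3 t=4s outcome=F: state=OPEN
  event#4 t=5s outcome=S: state=OPEN
  event#5 t=6s outcome=S: state=CLOSED
  event#6 t=9s outcome=F: state=CLOSED
  event#7 t=11s outcome=S: state=CLOSED
  event#8 t=12s outcome=S: state=CLOSED
  event#9 t=16s outcome=F: state=CLOSED
  event#10 t=18s outcome=S: state=CLOSED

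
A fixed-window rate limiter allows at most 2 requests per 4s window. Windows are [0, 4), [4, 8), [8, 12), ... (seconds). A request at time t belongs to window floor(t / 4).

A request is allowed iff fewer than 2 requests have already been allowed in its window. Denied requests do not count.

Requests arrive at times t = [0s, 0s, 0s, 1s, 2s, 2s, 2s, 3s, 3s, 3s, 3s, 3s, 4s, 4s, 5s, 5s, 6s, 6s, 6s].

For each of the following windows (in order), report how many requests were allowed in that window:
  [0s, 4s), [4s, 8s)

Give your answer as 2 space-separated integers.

Processing requests:
  req#1 t=0s (window 0): ALLOW
  req#2 t=0s (window 0): ALLOW
  req#3 t=0s (window 0): DENY
  req#4 t=1s (window 0): DENY
  req#5 t=2s (window 0): DENY
  req#6 t=2s (window 0): DENY
  req#7 t=2s (window 0): DENY
  req#8 t=3s (window 0): DENY
  req#9 t=3s (window 0): DENY
  req#10 t=3s (window 0): DENY
  req#11 t=3s (window 0): DENY
  req#12 t=3s (window 0): DENY
  req#13 t=4s (window 1): ALLOW
  req#14 t=4s (window 1): ALLOW
  req#15 t=5s (window 1): DENY
  req#16 t=5s (window 1): DENY
  req#17 t=6s (window 1): DENY
  req#18 t=6s (window 1): DENY
  req#19 t=6s (window 1): DENY

Allowed counts by window: 2 2

Answer: 2 2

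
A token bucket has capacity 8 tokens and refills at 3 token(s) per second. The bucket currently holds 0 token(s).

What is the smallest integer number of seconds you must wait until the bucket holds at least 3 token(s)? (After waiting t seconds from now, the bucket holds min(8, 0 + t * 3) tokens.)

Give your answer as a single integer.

Need 0 + t * 3 >= 3, so t >= 3/3.
Smallest integer t = ceil(3/3) = 1.

Answer: 1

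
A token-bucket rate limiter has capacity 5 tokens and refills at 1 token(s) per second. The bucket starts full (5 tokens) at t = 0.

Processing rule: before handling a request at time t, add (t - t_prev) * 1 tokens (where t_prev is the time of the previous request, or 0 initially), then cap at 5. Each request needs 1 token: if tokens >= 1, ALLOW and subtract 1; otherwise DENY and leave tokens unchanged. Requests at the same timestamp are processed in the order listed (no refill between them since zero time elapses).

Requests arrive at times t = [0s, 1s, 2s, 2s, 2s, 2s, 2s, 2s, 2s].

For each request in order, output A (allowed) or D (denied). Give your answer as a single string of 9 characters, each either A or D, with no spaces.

Answer: AAAAAAADD

Derivation:
Simulating step by step:
  req#1 t=0s: ALLOW
  req#2 t=1s: ALLOW
  req#3 t=2s: ALLOW
  req#4 t=2s: ALLOW
  req#5 t=2s: ALLOW
  req#6 t=2s: ALLOW
  req#7 t=2s: ALLOW
  req#8 t=2s: DENY
  req#9 t=2s: DENY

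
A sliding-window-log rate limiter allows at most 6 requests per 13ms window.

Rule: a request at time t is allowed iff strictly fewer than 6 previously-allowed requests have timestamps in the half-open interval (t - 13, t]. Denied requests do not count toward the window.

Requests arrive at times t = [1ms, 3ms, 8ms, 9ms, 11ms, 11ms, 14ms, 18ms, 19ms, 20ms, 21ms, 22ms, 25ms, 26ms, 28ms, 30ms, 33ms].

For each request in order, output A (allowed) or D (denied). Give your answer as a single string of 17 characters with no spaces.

Answer: AAAAAAAADDAAAAADA

Derivation:
Tracking allowed requests in the window:
  req#1 t=1ms: ALLOW
  req#2 t=3ms: ALLOW
  req#3 t=8ms: ALLOW
  req#4 t=9ms: ALLOW
  req#5 t=11ms: ALLOW
  req#6 t=11ms: ALLOW
  req#7 t=14ms: ALLOW
  req#8 t=18ms: ALLOW
  req#9 t=19ms: DENY
  req#10 t=20ms: DENY
  req#11 t=21ms: ALLOW
  req#12 t=22ms: ALLOW
  req#13 t=25ms: ALLOW
  req#14 t=26ms: ALLOW
  req#15 t=28ms: ALLOW
  req#16 t=30ms: DENY
  req#17 t=33ms: ALLOW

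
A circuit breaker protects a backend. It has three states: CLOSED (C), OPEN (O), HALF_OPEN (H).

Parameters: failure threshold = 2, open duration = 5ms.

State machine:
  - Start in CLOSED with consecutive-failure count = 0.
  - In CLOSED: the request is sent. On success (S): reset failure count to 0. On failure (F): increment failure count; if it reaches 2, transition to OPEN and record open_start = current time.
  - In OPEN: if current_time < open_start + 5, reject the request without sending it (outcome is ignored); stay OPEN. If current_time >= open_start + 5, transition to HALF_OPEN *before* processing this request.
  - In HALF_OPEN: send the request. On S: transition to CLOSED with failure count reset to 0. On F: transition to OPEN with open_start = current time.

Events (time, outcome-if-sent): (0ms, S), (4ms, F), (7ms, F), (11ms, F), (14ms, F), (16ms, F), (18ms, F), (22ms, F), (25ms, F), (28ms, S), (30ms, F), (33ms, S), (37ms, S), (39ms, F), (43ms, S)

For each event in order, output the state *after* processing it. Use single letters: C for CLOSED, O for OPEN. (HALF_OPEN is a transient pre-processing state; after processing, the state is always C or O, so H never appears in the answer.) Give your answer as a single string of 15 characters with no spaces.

Answer: CCOOOOOOOCCCCCC

Derivation:
State after each event:
  event#1 t=0ms outcome=S: state=CLOSED
  event#2 t=4ms outcome=F: state=CLOSED
  event#3 t=7ms outcome=F: state=OPEN
  event#4 t=11ms outcome=F: state=OPEN
  event#5 t=14ms outcome=F: state=OPEN
  event#6 t=16ms outcome=F: state=OPEN
  event#7 t=18ms outcome=F: state=OPEN
  event#8 t=22ms outcome=F: state=OPEN
  event#9 t=25ms outcome=F: state=OPEN
  event#10 t=28ms outcome=S: state=CLOSED
  event#11 t=30ms outcome=F: state=CLOSED
  event#12 t=33ms outcome=S: state=CLOSED
  event#13 t=37ms outcome=S: state=CLOSED
  event#14 t=39ms outcome=F: state=CLOSED
  event#15 t=43ms outcome=S: state=CLOSED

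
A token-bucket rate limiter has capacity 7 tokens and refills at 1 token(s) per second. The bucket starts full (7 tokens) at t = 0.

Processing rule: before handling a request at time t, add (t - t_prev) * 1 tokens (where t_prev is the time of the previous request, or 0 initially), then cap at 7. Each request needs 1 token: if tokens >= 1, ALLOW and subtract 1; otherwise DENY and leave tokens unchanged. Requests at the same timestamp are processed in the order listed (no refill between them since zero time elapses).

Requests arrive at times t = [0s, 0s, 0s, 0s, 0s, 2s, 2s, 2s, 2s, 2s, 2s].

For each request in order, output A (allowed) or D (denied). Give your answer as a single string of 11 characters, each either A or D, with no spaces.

Simulating step by step:
  req#1 t=0s: ALLOW
  req#2 t=0s: ALLOW
  req#3 t=0s: ALLOW
  req#4 t=0s: ALLOW
  req#5 t=0s: ALLOW
  req#6 t=2s: ALLOW
  req#7 t=2s: ALLOW
  req#8 t=2s: ALLOW
  req#9 t=2s: ALLOW
  req#10 t=2s: DENY
  req#11 t=2s: DENY

Answer: AAAAAAAAADD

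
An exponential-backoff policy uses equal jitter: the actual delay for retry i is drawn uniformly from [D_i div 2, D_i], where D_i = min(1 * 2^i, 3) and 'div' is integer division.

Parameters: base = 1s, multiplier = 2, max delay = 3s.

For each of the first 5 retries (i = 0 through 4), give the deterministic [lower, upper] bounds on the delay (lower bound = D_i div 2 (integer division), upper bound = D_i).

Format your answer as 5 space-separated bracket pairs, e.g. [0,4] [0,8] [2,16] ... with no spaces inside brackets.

Computing bounds per retry:
  i=0: D_i=min(1*2^0,3)=1, bounds=[0,1]
  i=1: D_i=min(1*2^1,3)=2, bounds=[1,2]
  i=2: D_i=min(1*2^2,3)=3, bounds=[1,3]
  i=3: D_i=min(1*2^3,3)=3, bounds=[1,3]
  i=4: D_i=min(1*2^4,3)=3, bounds=[1,3]

Answer: [0,1] [1,2] [1,3] [1,3] [1,3]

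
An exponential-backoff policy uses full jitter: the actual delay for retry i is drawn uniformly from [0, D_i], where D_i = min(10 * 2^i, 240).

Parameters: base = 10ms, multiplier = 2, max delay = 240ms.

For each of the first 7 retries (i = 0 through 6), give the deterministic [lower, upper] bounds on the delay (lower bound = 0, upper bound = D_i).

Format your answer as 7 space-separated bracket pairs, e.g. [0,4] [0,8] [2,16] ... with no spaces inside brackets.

Computing bounds per retry:
  i=0: D_i=min(10*2^0,240)=10, bounds=[0,10]
  i=1: D_i=min(10*2^1,240)=20, bounds=[0,20]
  i=2: D_i=min(10*2^2,240)=40, bounds=[0,40]
  i=3: D_i=min(10*2^3,240)=80, bounds=[0,80]
  i=4: D_i=min(10*2^4,240)=160, bounds=[0,160]
  i=5: D_i=min(10*2^5,240)=240, bounds=[0,240]
  i=6: D_i=min(10*2^6,240)=240, bounds=[0,240]

Answer: [0,10] [0,20] [0,40] [0,80] [0,160] [0,240] [0,240]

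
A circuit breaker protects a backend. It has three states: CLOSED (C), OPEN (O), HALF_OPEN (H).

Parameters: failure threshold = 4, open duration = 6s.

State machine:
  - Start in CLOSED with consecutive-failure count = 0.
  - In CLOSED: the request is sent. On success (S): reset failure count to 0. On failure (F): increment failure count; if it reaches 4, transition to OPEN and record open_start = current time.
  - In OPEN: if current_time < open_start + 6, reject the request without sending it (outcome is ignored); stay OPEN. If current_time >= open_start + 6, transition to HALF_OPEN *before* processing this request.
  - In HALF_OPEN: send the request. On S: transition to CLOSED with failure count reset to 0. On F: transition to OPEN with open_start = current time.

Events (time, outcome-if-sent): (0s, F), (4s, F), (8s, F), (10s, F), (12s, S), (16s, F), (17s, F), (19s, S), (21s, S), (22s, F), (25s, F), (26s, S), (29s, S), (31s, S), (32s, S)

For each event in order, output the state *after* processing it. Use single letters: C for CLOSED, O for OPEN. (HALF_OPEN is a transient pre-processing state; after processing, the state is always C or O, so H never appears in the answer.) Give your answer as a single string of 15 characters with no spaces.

Answer: CCCOOOOOOOOOCCC

Derivation:
State after each event:
  event#1 t=0s outcome=F: state=CLOSED
  event#2 t=4s outcome=F: state=CLOSED
  event#3 t=8s outcome=F: state=CLOSED
  event#4 t=10s outcome=F: state=OPEN
  event#5 t=12s outcome=S: state=OPEN
  event#6 t=16s outcome=F: state=OPEN
  event#7 t=17s outcome=F: state=OPEN
  event#8 t=19s outcome=S: state=OPEN
  event#9 t=21s outcome=S: state=OPEN
  event#10 t=22s outcome=F: state=OPEN
  event#11 t=25s outcome=F: state=OPEN
  event#12 t=26s outcome=S: state=OPEN
  event#13 t=29s outcome=S: state=CLOSED
  event#14 t=31s outcome=S: state=CLOSED
  event#15 t=32s outcome=S: state=CLOSED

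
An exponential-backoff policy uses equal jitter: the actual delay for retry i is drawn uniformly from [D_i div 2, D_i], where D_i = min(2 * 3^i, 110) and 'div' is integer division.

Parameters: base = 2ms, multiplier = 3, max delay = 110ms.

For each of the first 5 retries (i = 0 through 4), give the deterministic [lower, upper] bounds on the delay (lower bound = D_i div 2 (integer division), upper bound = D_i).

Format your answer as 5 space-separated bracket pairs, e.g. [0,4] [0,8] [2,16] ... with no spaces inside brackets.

Computing bounds per retry:
  i=0: D_i=min(2*3^0,110)=2, bounds=[1,2]
  i=1: D_i=min(2*3^1,110)=6, bounds=[3,6]
  i=2: D_i=min(2*3^2,110)=18, bounds=[9,18]
  i=3: D_i=min(2*3^3,110)=54, bounds=[27,54]
  i=4: D_i=min(2*3^4,110)=110, bounds=[55,110]

Answer: [1,2] [3,6] [9,18] [27,54] [55,110]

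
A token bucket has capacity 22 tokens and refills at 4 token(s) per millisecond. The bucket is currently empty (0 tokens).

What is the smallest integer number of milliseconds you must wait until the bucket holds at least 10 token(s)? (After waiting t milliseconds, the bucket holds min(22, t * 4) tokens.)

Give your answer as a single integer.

Need t * 4 >= 10, so t >= 10/4.
Smallest integer t = ceil(10/4) = 3.

Answer: 3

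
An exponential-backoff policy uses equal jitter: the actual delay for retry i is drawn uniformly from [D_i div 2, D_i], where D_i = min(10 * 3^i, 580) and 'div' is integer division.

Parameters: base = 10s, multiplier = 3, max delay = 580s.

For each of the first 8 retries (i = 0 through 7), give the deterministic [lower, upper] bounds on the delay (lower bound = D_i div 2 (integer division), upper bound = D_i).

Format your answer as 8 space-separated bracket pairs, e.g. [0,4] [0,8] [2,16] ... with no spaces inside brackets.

Answer: [5,10] [15,30] [45,90] [135,270] [290,580] [290,580] [290,580] [290,580]

Derivation:
Computing bounds per retry:
  i=0: D_i=min(10*3^0,580)=10, bounds=[5,10]
  i=1: D_i=min(10*3^1,580)=30, bounds=[15,30]
  i=2: D_i=min(10*3^2,580)=90, bounds=[45,90]
  i=3: D_i=min(10*3^3,580)=270, bounds=[135,270]
  i=4: D_i=min(10*3^4,580)=580, bounds=[290,580]
  i=5: D_i=min(10*3^5,580)=580, bounds=[290,580]
  i=6: D_i=min(10*3^6,580)=580, bounds=[290,580]
  i=7: D_i=min(10*3^7,580)=580, bounds=[290,580]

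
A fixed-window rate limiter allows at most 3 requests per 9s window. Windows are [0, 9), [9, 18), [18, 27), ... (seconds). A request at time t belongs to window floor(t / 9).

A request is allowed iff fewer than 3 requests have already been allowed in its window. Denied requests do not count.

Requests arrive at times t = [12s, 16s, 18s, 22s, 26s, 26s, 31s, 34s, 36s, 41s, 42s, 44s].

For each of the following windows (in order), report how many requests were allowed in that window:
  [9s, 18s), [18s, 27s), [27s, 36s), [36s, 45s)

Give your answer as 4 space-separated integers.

Answer: 2 3 2 3

Derivation:
Processing requests:
  req#1 t=12s (window 1): ALLOW
  req#2 t=16s (window 1): ALLOW
  req#3 t=18s (window 2): ALLOW
  req#4 t=22s (window 2): ALLOW
  req#5 t=26s (window 2): ALLOW
  req#6 t=26s (window 2): DENY
  req#7 t=31s (window 3): ALLOW
  req#8 t=34s (window 3): ALLOW
  req#9 t=36s (window 4): ALLOW
  req#10 t=41s (window 4): ALLOW
  req#11 t=42s (window 4): ALLOW
  req#12 t=44s (window 4): DENY

Allowed counts by window: 2 3 2 3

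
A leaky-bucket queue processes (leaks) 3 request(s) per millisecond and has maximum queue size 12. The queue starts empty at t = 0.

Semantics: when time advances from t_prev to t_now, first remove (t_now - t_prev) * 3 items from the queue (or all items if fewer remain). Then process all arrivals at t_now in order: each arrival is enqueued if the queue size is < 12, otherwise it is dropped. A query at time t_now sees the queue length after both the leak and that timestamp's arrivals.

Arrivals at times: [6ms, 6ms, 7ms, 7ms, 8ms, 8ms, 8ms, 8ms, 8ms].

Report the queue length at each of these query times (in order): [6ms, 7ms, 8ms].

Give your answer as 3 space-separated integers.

Queue lengths at query times:
  query t=6ms: backlog = 2
  query t=7ms: backlog = 2
  query t=8ms: backlog = 5

Answer: 2 2 5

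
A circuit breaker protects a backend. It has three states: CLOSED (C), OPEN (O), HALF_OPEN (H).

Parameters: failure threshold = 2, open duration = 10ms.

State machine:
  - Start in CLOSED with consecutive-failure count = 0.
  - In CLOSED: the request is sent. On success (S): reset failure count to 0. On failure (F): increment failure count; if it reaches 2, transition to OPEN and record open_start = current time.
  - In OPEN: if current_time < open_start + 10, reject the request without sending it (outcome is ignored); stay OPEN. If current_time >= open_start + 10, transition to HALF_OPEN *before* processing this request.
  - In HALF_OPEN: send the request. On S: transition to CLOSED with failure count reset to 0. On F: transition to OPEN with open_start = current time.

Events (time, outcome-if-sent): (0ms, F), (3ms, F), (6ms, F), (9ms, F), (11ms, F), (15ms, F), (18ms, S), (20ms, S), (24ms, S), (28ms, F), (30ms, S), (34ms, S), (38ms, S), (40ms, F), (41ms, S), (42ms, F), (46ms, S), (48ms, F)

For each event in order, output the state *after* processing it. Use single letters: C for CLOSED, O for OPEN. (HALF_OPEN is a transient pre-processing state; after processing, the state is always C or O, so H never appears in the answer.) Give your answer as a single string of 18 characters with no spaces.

Answer: COOOOOOOOOOOCCCCCC

Derivation:
State after each event:
  event#1 t=0ms outcome=F: state=CLOSED
  event#2 t=3ms outcome=F: state=OPEN
  event#3 t=6ms outcome=F: state=OPEN
  event#4 t=9ms outcome=F: state=OPEN
  event#5 t=11ms outcome=F: state=OPEN
  event#6 t=15ms outcome=F: state=OPEN
  event#7 t=18ms outcome=S: state=OPEN
  event#8 t=20ms outcome=S: state=OPEN
  event#9 t=24ms outcome=S: state=OPEN
  event#10 t=28ms outcome=F: state=OPEN
  event#11 t=30ms outcome=S: state=OPEN
  event#12 t=34ms outcome=S: state=OPEN
  event#13 t=38ms outcome=S: state=CLOSED
  event#14 t=40ms outcome=F: state=CLOSED
  event#15 t=41ms outcome=S: state=CLOSED
  event#16 t=42ms outcome=F: state=CLOSED
  event#17 t=46ms outcome=S: state=CLOSED
  event#18 t=48ms outcome=F: state=CLOSED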